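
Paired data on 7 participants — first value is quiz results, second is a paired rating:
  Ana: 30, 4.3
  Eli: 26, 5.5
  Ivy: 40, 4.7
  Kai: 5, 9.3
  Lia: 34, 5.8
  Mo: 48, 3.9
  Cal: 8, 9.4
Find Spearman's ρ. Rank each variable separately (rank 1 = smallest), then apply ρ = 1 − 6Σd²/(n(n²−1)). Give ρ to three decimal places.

Ranks of variable 1: 4, 3, 6, 1, 5, 7, 2
Ranks of variable 2: 2, 4, 3, 6, 5, 1, 7
d = r₁ − r₂: 2, -1, 3, -5, 0, 6, -5
d²: 4, 1, 9, 25, 0, 36, 25; Σd² = 100
ρ = 1 − 6·100/(7·48) = 1 − 600/336 = -0.786

-0.786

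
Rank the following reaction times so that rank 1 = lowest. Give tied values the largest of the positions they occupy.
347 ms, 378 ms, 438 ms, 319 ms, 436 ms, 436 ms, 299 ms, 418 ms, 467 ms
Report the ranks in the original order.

Sorted (ascending): 299, 319, 347, 378, 418, 436, 436, 438, 467
The 2 values of 436 occupy positions 6–7 → each gets rank 7.

3, 4, 8, 2, 7, 7, 1, 5, 9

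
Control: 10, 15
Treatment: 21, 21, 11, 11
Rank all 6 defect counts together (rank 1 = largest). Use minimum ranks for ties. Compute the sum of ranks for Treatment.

Sorted (descending): 21, 21, 15, 11, 11, 10
The 2 values of 21 occupy positions 1–2 → each gets rank 1.
The 2 values of 11 occupy positions 4–5 → each gets rank 4.
Treatment values → pooled ranks: 21→1, 21→1, 11→4, 11→4
Rank sum = 1 + 1 + 4 + 4 = 10

10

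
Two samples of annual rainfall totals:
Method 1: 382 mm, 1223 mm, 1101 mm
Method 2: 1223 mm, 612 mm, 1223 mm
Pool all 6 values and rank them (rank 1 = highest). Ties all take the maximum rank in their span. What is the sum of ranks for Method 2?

Sorted (descending): 1223, 1223, 1223, 1101, 612, 382
The 3 values of 1223 occupy positions 1–3 → each gets rank 3.
Method 2 values → pooled ranks: 1223→3, 612→5, 1223→3
Rank sum = 3 + 5 + 3 = 11

11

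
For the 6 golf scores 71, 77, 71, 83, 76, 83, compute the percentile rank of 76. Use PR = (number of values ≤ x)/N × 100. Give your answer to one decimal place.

50.0

N = 6.
Strictly below 76: 2. Equal to 76: 1.
PR = 3/6 × 100 = 50.0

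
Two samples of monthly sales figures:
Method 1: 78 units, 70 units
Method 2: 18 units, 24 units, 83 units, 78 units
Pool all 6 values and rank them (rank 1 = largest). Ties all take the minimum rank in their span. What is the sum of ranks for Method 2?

Sorted (descending): 83, 78, 78, 70, 24, 18
The 2 values of 78 occupy positions 2–3 → each gets rank 2.
Method 2 values → pooled ranks: 18→6, 24→5, 83→1, 78→2
Rank sum = 6 + 5 + 1 + 2 = 14

14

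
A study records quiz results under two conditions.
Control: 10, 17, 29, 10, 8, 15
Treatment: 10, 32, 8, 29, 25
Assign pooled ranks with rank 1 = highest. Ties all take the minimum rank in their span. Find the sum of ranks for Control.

Sorted (descending): 32, 29, 29, 25, 17, 15, 10, 10, 10, 8, 8
The 2 values of 29 occupy positions 2–3 → each gets rank 2.
The 3 values of 10 occupy positions 7–9 → each gets rank 7.
The 2 values of 8 occupy positions 10–11 → each gets rank 10.
Control values → pooled ranks: 10→7, 17→5, 29→2, 10→7, 8→10, 15→6
Rank sum = 7 + 5 + 2 + 7 + 10 + 6 = 37

37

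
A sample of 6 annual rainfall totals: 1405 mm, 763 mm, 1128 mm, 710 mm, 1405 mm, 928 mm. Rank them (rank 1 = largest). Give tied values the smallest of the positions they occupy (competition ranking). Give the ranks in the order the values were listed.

1, 5, 3, 6, 1, 4

Sorted (descending): 1405, 1405, 1128, 928, 763, 710
The 2 values of 1405 occupy positions 1–2 → each gets rank 1.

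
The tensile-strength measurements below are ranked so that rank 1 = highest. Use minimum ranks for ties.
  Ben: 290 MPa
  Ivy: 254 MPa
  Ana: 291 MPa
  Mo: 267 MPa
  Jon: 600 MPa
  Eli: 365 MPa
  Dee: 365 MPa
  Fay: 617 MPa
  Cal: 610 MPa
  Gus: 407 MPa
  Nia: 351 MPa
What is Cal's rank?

Sorted (descending): 617, 610, 600, 407, 365, 365, 351, 291, 290, 267, 254
The 2 values of 365 occupy positions 5–6 → each gets rank 5.
Cal has value 610 MPa → rank 2.

2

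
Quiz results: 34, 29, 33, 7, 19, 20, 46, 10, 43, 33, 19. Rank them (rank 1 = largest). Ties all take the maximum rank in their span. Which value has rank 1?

46

Sorted (descending): 46, 43, 34, 33, 33, 29, 20, 19, 19, 10, 7
The 2 values of 33 occupy positions 4–5 → each gets rank 5.
The 2 values of 19 occupy positions 8–9 → each gets rank 9.
Rank 1 → value 46.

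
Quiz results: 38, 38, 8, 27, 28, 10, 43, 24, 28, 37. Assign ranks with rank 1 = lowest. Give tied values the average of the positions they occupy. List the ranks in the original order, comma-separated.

Sorted (ascending): 8, 10, 24, 27, 28, 28, 37, 38, 38, 43
The 2 values of 28 occupy positions 5–6 → average rank (5+6)/2 = 5.5.
The 2 values of 38 occupy positions 8–9 → average rank (8+9)/2 = 8.5.

8.5, 8.5, 1, 4, 5.5, 2, 10, 3, 5.5, 7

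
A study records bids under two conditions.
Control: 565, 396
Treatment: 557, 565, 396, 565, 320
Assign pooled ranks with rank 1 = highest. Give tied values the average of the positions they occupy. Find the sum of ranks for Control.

Sorted (descending): 565, 565, 565, 557, 396, 396, 320
The 3 values of 565 occupy positions 1–3 → average rank 2.
The 2 values of 396 occupy positions 5–6 → average rank (5+6)/2 = 5.5.
Control values → pooled ranks: 565→2, 396→5.5
Rank sum = 2 + 5.5 = 7.5

7.5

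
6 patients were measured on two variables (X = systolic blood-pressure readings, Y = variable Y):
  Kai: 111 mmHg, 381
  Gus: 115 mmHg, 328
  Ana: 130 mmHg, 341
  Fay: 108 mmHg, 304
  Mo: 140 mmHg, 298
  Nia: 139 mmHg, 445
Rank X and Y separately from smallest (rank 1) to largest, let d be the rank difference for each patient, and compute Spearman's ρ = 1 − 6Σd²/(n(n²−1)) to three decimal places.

-0.029

Ranks of variable 1: 2, 3, 4, 1, 6, 5
Ranks of variable 2: 5, 3, 4, 2, 1, 6
d = r₁ − r₂: -3, 0, 0, -1, 5, -1
d²: 9, 0, 0, 1, 25, 1; Σd² = 36
ρ = 1 − 6·36/(6·35) = 1 − 216/210 = -0.029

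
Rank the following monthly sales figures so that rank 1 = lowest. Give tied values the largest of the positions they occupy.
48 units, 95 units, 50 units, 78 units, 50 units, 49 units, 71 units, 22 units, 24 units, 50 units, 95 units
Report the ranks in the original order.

Sorted (ascending): 22, 24, 48, 49, 50, 50, 50, 71, 78, 95, 95
The 3 values of 50 occupy positions 5–7 → each gets rank 7.
The 2 values of 95 occupy positions 10–11 → each gets rank 11.

3, 11, 7, 9, 7, 4, 8, 1, 2, 7, 11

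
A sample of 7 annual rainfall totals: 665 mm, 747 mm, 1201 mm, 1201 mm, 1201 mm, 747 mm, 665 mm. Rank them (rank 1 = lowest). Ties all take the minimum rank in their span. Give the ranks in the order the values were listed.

1, 3, 5, 5, 5, 3, 1

Sorted (ascending): 665, 665, 747, 747, 1201, 1201, 1201
The 2 values of 665 occupy positions 1–2 → each gets rank 1.
The 2 values of 747 occupy positions 3–4 → each gets rank 3.
The 3 values of 1201 occupy positions 5–7 → each gets rank 5.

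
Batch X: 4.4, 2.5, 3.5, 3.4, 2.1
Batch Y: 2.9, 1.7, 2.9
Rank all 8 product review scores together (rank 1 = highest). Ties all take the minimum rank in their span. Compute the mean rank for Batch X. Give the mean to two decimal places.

3.80

Sorted (descending): 4.4, 3.5, 3.4, 2.9, 2.9, 2.5, 2.1, 1.7
The 2 values of 2.9 occupy positions 4–5 → each gets rank 4.
Batch X values → pooled ranks: 4.4→1, 2.5→6, 3.5→2, 3.4→3, 2.1→7
Mean rank = (1 + 6 + 2 + 3 + 7) / 5 = 3.80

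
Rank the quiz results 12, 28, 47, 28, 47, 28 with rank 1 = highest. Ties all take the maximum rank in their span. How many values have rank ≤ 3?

Sorted (descending): 47, 47, 28, 28, 28, 12
The 2 values of 47 occupy positions 1–2 → each gets rank 2.
The 3 values of 28 occupy positions 3–5 → each gets rank 5.
Ranks ≤ 3: {2, 2} → 2 values.

2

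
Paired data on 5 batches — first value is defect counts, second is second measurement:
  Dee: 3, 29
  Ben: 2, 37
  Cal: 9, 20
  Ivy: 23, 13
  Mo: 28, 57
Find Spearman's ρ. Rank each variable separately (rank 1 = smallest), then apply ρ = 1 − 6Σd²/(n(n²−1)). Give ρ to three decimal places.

Ranks of variable 1: 2, 1, 3, 4, 5
Ranks of variable 2: 3, 4, 2, 1, 5
d = r₁ − r₂: -1, -3, 1, 3, 0
d²: 1, 9, 1, 9, 0; Σd² = 20
ρ = 1 − 6·20/(5·24) = 1 − 120/120 = 0.000

0.000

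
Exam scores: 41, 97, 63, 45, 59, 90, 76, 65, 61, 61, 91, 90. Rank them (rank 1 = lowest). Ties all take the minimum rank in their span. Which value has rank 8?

Sorted (ascending): 41, 45, 59, 61, 61, 63, 65, 76, 90, 90, 91, 97
The 2 values of 61 occupy positions 4–5 → each gets rank 4.
The 2 values of 90 occupy positions 9–10 → each gets rank 9.
Rank 8 → value 76.

76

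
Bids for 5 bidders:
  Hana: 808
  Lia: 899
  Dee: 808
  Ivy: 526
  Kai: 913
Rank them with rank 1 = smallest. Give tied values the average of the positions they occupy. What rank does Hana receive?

Sorted (ascending): 526, 808, 808, 899, 913
The 2 values of 808 occupy positions 2–3 → average rank (2+3)/2 = 2.5.
Hana has value 808 → rank 2.5.

2.5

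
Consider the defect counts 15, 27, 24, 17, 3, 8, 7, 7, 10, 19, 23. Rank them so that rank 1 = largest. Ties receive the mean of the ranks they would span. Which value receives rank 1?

Sorted (descending): 27, 24, 23, 19, 17, 15, 10, 8, 7, 7, 3
The 2 values of 7 occupy positions 9–10 → average rank (9+10)/2 = 9.5.
Rank 1 → value 27.

27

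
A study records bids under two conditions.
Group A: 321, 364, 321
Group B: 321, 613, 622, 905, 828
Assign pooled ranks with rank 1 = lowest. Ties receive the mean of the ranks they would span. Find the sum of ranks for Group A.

Sorted (ascending): 321, 321, 321, 364, 613, 622, 828, 905
The 3 values of 321 occupy positions 1–3 → average rank 2.
Group A values → pooled ranks: 321→2, 364→4, 321→2
Rank sum = 2 + 4 + 2 = 8

8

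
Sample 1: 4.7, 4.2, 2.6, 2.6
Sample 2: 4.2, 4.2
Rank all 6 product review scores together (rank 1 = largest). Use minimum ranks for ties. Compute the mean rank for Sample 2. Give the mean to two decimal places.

Sorted (descending): 4.7, 4.2, 4.2, 4.2, 2.6, 2.6
The 3 values of 4.2 occupy positions 2–4 → each gets rank 2.
The 2 values of 2.6 occupy positions 5–6 → each gets rank 5.
Sample 2 values → pooled ranks: 4.2→2, 4.2→2
Mean rank = (2 + 2) / 2 = 2.00

2.00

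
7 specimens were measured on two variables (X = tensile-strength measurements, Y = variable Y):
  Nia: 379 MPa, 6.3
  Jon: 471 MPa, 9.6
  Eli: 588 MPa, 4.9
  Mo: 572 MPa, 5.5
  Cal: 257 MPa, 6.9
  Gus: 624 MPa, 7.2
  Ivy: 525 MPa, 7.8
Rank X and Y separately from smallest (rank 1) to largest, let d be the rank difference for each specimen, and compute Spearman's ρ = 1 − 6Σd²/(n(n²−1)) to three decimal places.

-0.214

Ranks of variable 1: 2, 3, 6, 5, 1, 7, 4
Ranks of variable 2: 3, 7, 1, 2, 4, 5, 6
d = r₁ − r₂: -1, -4, 5, 3, -3, 2, -2
d²: 1, 16, 25, 9, 9, 4, 4; Σd² = 68
ρ = 1 − 6·68/(7·48) = 1 − 408/336 = -0.214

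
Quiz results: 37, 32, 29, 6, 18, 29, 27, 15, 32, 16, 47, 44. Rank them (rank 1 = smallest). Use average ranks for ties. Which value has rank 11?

Sorted (ascending): 6, 15, 16, 18, 27, 29, 29, 32, 32, 37, 44, 47
The 2 values of 29 occupy positions 6–7 → average rank (6+7)/2 = 6.5.
The 2 values of 32 occupy positions 8–9 → average rank (8+9)/2 = 8.5.
Rank 11 → value 44.

44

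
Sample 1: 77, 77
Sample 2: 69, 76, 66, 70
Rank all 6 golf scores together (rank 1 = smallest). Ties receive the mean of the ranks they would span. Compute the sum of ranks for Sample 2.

Sorted (ascending): 66, 69, 70, 76, 77, 77
The 2 values of 77 occupy positions 5–6 → average rank (5+6)/2 = 5.5.
Sample 2 values → pooled ranks: 69→2, 76→4, 66→1, 70→3
Rank sum = 2 + 4 + 1 + 3 = 10

10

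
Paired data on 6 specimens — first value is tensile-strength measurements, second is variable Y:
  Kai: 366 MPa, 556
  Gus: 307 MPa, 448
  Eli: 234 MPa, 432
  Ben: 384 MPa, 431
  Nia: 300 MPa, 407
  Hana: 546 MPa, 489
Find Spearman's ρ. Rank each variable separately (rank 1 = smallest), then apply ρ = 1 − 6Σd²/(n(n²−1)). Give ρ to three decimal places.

0.429

Ranks of variable 1: 4, 3, 1, 5, 2, 6
Ranks of variable 2: 6, 4, 3, 2, 1, 5
d = r₁ − r₂: -2, -1, -2, 3, 1, 1
d²: 4, 1, 4, 9, 1, 1; Σd² = 20
ρ = 1 − 6·20/(6·35) = 1 − 120/210 = 0.429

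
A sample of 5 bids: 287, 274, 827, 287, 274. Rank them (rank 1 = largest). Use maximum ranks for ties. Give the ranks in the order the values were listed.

3, 5, 1, 3, 5

Sorted (descending): 827, 287, 287, 274, 274
The 2 values of 287 occupy positions 2–3 → each gets rank 3.
The 2 values of 274 occupy positions 4–5 → each gets rank 5.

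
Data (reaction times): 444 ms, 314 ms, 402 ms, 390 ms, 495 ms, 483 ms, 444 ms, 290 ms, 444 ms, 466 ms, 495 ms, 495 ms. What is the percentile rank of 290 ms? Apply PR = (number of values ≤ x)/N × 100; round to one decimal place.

N = 12.
Strictly below 290: 0. Equal to 290: 1.
PR = 1/12 × 100 = 8.3

8.3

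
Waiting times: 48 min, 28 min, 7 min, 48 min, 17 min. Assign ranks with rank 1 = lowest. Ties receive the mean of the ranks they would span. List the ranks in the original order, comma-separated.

4.5, 3, 1, 4.5, 2

Sorted (ascending): 7, 17, 28, 48, 48
The 2 values of 48 occupy positions 4–5 → average rank (4+5)/2 = 4.5.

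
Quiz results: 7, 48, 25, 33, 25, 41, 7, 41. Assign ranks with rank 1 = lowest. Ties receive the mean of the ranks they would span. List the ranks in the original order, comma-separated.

1.5, 8, 3.5, 5, 3.5, 6.5, 1.5, 6.5

Sorted (ascending): 7, 7, 25, 25, 33, 41, 41, 48
The 2 values of 7 occupy positions 1–2 → average rank (1+2)/2 = 1.5.
The 2 values of 25 occupy positions 3–4 → average rank (3+4)/2 = 3.5.
The 2 values of 41 occupy positions 6–7 → average rank (6+7)/2 = 6.5.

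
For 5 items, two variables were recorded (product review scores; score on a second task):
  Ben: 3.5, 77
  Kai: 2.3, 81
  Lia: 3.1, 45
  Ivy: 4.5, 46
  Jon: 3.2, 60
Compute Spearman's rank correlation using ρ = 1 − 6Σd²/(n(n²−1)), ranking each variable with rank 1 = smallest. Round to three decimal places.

-0.300

Ranks of variable 1: 4, 1, 2, 5, 3
Ranks of variable 2: 4, 5, 1, 2, 3
d = r₁ − r₂: 0, -4, 1, 3, 0
d²: 0, 16, 1, 9, 0; Σd² = 26
ρ = 1 − 6·26/(5·24) = 1 − 156/120 = -0.300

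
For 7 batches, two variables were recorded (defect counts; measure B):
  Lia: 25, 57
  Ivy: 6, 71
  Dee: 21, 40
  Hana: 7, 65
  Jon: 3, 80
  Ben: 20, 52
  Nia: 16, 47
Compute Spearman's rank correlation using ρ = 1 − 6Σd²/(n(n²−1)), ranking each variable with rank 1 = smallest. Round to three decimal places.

Ranks of variable 1: 7, 2, 6, 3, 1, 5, 4
Ranks of variable 2: 4, 6, 1, 5, 7, 3, 2
d = r₁ − r₂: 3, -4, 5, -2, -6, 2, 2
d²: 9, 16, 25, 4, 36, 4, 4; Σd² = 98
ρ = 1 − 6·98/(7·48) = 1 − 588/336 = -0.750

-0.750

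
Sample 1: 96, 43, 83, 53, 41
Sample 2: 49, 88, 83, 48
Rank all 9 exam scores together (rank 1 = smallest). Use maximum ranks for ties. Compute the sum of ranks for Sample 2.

22

Sorted (ascending): 41, 43, 48, 49, 53, 83, 83, 88, 96
The 2 values of 83 occupy positions 6–7 → each gets rank 7.
Sample 2 values → pooled ranks: 49→4, 88→8, 83→7, 48→3
Rank sum = 4 + 8 + 7 + 3 = 22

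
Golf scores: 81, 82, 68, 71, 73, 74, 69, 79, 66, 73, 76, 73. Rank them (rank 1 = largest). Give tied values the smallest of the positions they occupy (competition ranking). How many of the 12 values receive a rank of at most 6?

8

Sorted (descending): 82, 81, 79, 76, 74, 73, 73, 73, 71, 69, 68, 66
The 3 values of 73 occupy positions 6–8 → each gets rank 6.
Ranks ≤ 6: {1, 2, 3, 4, 5, 6, 6, 6} → 8 values.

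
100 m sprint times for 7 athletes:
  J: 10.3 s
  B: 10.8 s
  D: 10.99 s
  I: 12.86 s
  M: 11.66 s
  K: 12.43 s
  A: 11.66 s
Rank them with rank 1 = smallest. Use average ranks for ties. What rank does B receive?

2

Sorted (ascending): 10.3, 10.8, 10.99, 11.66, 11.66, 12.43, 12.86
The 2 values of 11.66 occupy positions 4–5 → average rank (4+5)/2 = 4.5.
B has value 10.8 s → rank 2.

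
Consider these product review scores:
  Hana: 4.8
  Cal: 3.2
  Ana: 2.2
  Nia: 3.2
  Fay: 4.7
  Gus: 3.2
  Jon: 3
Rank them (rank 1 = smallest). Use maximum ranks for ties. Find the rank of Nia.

Sorted (ascending): 2.2, 3, 3.2, 3.2, 3.2, 4.7, 4.8
The 3 values of 3.2 occupy positions 3–5 → each gets rank 5.
Nia has value 3.2 → rank 5.

5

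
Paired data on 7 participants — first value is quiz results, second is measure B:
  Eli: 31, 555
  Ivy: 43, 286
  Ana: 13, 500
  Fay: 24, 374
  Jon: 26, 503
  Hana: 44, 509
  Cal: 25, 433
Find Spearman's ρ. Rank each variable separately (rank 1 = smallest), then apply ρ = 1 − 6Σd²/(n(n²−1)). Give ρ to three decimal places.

Ranks of variable 1: 5, 6, 1, 2, 4, 7, 3
Ranks of variable 2: 7, 1, 4, 2, 5, 6, 3
d = r₁ − r₂: -2, 5, -3, 0, -1, 1, 0
d²: 4, 25, 9, 0, 1, 1, 0; Σd² = 40
ρ = 1 − 6·40/(7·48) = 1 − 240/336 = 0.286

0.286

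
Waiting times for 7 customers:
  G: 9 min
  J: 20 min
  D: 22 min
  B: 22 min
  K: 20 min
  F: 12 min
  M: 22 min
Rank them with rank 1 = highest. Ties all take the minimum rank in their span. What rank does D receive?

Sorted (descending): 22, 22, 22, 20, 20, 12, 9
The 3 values of 22 occupy positions 1–3 → each gets rank 1.
The 2 values of 20 occupy positions 4–5 → each gets rank 4.
D has value 22 min → rank 1.

1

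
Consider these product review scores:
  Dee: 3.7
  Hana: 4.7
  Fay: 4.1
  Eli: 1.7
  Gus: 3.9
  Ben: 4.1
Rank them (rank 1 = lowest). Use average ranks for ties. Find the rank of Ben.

4.5

Sorted (ascending): 1.7, 3.7, 3.9, 4.1, 4.1, 4.7
The 2 values of 4.1 occupy positions 4–5 → average rank (4+5)/2 = 4.5.
Ben has value 4.1 → rank 4.5.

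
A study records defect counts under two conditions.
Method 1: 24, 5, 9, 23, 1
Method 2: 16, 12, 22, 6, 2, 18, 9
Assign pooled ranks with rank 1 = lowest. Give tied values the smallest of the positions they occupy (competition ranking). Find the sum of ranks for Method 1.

Sorted (ascending): 1, 2, 5, 6, 9, 9, 12, 16, 18, 22, 23, 24
The 2 values of 9 occupy positions 5–6 → each gets rank 5.
Method 1 values → pooled ranks: 24→12, 5→3, 9→5, 23→11, 1→1
Rank sum = 12 + 3 + 5 + 11 + 1 = 32

32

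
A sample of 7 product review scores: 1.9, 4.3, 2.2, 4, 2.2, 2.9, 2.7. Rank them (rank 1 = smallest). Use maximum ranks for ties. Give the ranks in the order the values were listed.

1, 7, 3, 6, 3, 5, 4

Sorted (ascending): 1.9, 2.2, 2.2, 2.7, 2.9, 4, 4.3
The 2 values of 2.2 occupy positions 2–3 → each gets rank 3.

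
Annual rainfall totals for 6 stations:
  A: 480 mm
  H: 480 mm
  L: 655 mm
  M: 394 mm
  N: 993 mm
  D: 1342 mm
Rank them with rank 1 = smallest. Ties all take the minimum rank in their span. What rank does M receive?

Sorted (ascending): 394, 480, 480, 655, 993, 1342
The 2 values of 480 occupy positions 2–3 → each gets rank 2.
M has value 394 mm → rank 1.

1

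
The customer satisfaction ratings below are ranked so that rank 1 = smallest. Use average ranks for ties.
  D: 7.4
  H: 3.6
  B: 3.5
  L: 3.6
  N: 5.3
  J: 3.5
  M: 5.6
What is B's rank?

1.5

Sorted (ascending): 3.5, 3.5, 3.6, 3.6, 5.3, 5.6, 7.4
The 2 values of 3.5 occupy positions 1–2 → average rank (1+2)/2 = 1.5.
The 2 values of 3.6 occupy positions 3–4 → average rank (3+4)/2 = 3.5.
B has value 3.5 → rank 1.5.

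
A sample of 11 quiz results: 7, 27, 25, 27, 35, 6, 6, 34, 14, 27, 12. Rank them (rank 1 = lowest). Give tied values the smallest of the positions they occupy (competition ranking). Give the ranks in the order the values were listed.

3, 7, 6, 7, 11, 1, 1, 10, 5, 7, 4

Sorted (ascending): 6, 6, 7, 12, 14, 25, 27, 27, 27, 34, 35
The 2 values of 6 occupy positions 1–2 → each gets rank 1.
The 3 values of 27 occupy positions 7–9 → each gets rank 7.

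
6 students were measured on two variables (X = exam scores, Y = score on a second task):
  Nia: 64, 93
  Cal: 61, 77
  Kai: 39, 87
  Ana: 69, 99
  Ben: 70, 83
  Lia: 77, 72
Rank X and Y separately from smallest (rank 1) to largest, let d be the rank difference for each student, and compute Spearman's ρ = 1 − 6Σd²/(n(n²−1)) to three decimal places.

-0.314

Ranks of variable 1: 3, 2, 1, 4, 5, 6
Ranks of variable 2: 5, 2, 4, 6, 3, 1
d = r₁ − r₂: -2, 0, -3, -2, 2, 5
d²: 4, 0, 9, 4, 4, 25; Σd² = 46
ρ = 1 − 6·46/(6·35) = 1 − 276/210 = -0.314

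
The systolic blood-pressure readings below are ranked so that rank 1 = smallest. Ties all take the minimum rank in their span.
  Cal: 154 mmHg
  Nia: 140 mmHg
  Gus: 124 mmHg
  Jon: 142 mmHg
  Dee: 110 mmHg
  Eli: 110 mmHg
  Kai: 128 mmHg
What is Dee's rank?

1

Sorted (ascending): 110, 110, 124, 128, 140, 142, 154
The 2 values of 110 occupy positions 1–2 → each gets rank 1.
Dee has value 110 mmHg → rank 1.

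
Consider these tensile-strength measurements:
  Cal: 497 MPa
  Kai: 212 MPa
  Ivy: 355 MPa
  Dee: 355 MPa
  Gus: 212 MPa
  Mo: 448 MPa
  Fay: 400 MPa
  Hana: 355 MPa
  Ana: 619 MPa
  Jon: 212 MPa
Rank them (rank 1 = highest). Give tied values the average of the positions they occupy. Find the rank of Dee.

6

Sorted (descending): 619, 497, 448, 400, 355, 355, 355, 212, 212, 212
The 3 values of 355 occupy positions 5–7 → average rank 6.
The 3 values of 212 occupy positions 8–10 → average rank 9.
Dee has value 355 MPa → rank 6.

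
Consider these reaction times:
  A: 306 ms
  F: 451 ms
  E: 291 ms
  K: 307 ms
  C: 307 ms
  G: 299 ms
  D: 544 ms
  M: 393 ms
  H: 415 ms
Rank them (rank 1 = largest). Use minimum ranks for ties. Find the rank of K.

Sorted (descending): 544, 451, 415, 393, 307, 307, 306, 299, 291
The 2 values of 307 occupy positions 5–6 → each gets rank 5.
K has value 307 ms → rank 5.

5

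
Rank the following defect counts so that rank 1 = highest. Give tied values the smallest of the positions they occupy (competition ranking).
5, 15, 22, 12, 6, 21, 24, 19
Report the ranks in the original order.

Sorted (descending): 24, 22, 21, 19, 15, 12, 6, 5
No ties — each value takes its position as its rank.

8, 5, 2, 6, 7, 3, 1, 4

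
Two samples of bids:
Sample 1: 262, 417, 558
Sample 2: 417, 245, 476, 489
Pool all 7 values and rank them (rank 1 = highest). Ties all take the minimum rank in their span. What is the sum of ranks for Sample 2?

Sorted (descending): 558, 489, 476, 417, 417, 262, 245
The 2 values of 417 occupy positions 4–5 → each gets rank 4.
Sample 2 values → pooled ranks: 417→4, 245→7, 476→3, 489→2
Rank sum = 4 + 7 + 3 + 2 = 16

16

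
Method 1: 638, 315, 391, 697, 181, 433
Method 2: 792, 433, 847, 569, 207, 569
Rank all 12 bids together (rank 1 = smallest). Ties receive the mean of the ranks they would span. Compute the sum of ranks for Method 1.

32.5

Sorted (ascending): 181, 207, 315, 391, 433, 433, 569, 569, 638, 697, 792, 847
The 2 values of 433 occupy positions 5–6 → average rank (5+6)/2 = 5.5.
The 2 values of 569 occupy positions 7–8 → average rank (7+8)/2 = 7.5.
Method 1 values → pooled ranks: 638→9, 315→3, 391→4, 697→10, 181→1, 433→5.5
Rank sum = 9 + 3 + 4 + 10 + 1 + 5.5 = 32.5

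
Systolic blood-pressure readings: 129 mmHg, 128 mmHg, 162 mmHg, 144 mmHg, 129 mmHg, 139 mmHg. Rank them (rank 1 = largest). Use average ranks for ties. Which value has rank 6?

128

Sorted (descending): 162, 144, 139, 129, 129, 128
The 2 values of 129 occupy positions 4–5 → average rank (4+5)/2 = 4.5.
Rank 6 → value 128.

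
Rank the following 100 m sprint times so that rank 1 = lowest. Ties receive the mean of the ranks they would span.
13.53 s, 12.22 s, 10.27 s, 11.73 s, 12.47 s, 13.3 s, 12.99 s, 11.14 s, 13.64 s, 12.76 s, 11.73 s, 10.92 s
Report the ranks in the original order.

11, 6, 1, 4.5, 7, 10, 9, 3, 12, 8, 4.5, 2

Sorted (ascending): 10.27, 10.92, 11.14, 11.73, 11.73, 12.22, 12.47, 12.76, 12.99, 13.3, 13.53, 13.64
The 2 values of 11.73 occupy positions 4–5 → average rank (4+5)/2 = 4.5.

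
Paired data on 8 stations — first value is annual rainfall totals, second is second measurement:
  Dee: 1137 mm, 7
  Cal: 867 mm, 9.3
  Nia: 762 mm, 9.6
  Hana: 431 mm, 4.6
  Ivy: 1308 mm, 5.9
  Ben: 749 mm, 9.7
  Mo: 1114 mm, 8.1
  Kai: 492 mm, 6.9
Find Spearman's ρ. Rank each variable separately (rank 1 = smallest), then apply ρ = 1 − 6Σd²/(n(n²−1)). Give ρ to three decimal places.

0.024

Ranks of variable 1: 7, 5, 4, 1, 8, 3, 6, 2
Ranks of variable 2: 4, 6, 7, 1, 2, 8, 5, 3
d = r₁ − r₂: 3, -1, -3, 0, 6, -5, 1, -1
d²: 9, 1, 9, 0, 36, 25, 1, 1; Σd² = 82
ρ = 1 − 6·82/(8·63) = 1 − 492/504 = 0.024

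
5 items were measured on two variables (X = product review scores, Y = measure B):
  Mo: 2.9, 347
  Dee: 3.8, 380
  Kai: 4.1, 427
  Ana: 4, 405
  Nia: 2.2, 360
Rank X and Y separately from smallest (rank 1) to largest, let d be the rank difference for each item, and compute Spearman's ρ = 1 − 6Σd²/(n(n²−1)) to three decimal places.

Ranks of variable 1: 2, 3, 5, 4, 1
Ranks of variable 2: 1, 3, 5, 4, 2
d = r₁ − r₂: 1, 0, 0, 0, -1
d²: 1, 0, 0, 0, 1; Σd² = 2
ρ = 1 − 6·2/(5·24) = 1 − 12/120 = 0.900

0.900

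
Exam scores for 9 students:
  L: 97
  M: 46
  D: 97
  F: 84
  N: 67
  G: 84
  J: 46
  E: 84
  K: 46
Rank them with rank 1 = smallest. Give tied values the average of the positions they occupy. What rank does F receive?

6

Sorted (ascending): 46, 46, 46, 67, 84, 84, 84, 97, 97
The 3 values of 46 occupy positions 1–3 → average rank 2.
The 3 values of 84 occupy positions 5–7 → average rank 6.
The 2 values of 97 occupy positions 8–9 → average rank (8+9)/2 = 8.5.
F has value 84 → rank 6.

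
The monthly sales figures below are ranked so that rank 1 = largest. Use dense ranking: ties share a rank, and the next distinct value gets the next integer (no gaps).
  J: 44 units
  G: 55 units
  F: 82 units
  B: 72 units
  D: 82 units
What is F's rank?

1

Sorted (descending): 82, 82, 72, 55, 44
The 2 values of 82 share dense rank 1.
Remaining distinct values take the next consecutive integers.
F has value 82 units → rank 1.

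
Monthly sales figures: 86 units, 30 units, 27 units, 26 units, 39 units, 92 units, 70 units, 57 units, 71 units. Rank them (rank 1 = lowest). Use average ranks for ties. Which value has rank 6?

70

Sorted (ascending): 26, 27, 30, 39, 57, 70, 71, 86, 92
No ties — each value takes its position as its rank.
Rank 6 → value 70.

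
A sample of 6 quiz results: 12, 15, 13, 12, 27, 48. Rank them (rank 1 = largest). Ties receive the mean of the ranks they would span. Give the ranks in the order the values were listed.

Sorted (descending): 48, 27, 15, 13, 12, 12
The 2 values of 12 occupy positions 5–6 → average rank (5+6)/2 = 5.5.

5.5, 3, 4, 5.5, 2, 1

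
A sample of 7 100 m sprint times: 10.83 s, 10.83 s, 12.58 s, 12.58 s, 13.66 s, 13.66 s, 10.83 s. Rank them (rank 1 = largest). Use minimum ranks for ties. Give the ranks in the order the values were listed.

5, 5, 3, 3, 1, 1, 5

Sorted (descending): 13.66, 13.66, 12.58, 12.58, 10.83, 10.83, 10.83
The 2 values of 13.66 occupy positions 1–2 → each gets rank 1.
The 2 values of 12.58 occupy positions 3–4 → each gets rank 3.
The 3 values of 10.83 occupy positions 5–7 → each gets rank 5.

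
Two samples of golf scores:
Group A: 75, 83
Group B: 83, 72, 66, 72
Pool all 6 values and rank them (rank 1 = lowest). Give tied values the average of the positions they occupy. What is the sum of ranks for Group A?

Sorted (ascending): 66, 72, 72, 75, 83, 83
The 2 values of 72 occupy positions 2–3 → average rank (2+3)/2 = 2.5.
The 2 values of 83 occupy positions 5–6 → average rank (5+6)/2 = 5.5.
Group A values → pooled ranks: 75→4, 83→5.5
Rank sum = 4 + 5.5 = 9.5

9.5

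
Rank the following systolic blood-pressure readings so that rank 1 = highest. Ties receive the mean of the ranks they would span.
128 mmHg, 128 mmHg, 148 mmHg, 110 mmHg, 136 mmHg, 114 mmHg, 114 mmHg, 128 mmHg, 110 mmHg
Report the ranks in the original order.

Sorted (descending): 148, 136, 128, 128, 128, 114, 114, 110, 110
The 3 values of 128 occupy positions 3–5 → average rank 4.
The 2 values of 114 occupy positions 6–7 → average rank (6+7)/2 = 6.5.
The 2 values of 110 occupy positions 8–9 → average rank (8+9)/2 = 8.5.

4, 4, 1, 8.5, 2, 6.5, 6.5, 4, 8.5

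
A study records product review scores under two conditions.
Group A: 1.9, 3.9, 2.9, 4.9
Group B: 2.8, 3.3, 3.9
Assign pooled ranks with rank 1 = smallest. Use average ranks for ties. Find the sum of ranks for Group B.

11.5

Sorted (ascending): 1.9, 2.8, 2.9, 3.3, 3.9, 3.9, 4.9
The 2 values of 3.9 occupy positions 5–6 → average rank (5+6)/2 = 5.5.
Group B values → pooled ranks: 2.8→2, 3.3→4, 3.9→5.5
Rank sum = 2 + 4 + 5.5 = 11.5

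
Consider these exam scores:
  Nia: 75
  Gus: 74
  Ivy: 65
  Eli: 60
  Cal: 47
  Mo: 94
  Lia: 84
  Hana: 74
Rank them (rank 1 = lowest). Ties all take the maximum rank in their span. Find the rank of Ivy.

Sorted (ascending): 47, 60, 65, 74, 74, 75, 84, 94
The 2 values of 74 occupy positions 4–5 → each gets rank 5.
Ivy has value 65 → rank 3.

3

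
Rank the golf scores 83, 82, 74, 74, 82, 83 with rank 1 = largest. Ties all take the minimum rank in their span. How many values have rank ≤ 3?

4

Sorted (descending): 83, 83, 82, 82, 74, 74
The 2 values of 83 occupy positions 1–2 → each gets rank 1.
The 2 values of 82 occupy positions 3–4 → each gets rank 3.
The 2 values of 74 occupy positions 5–6 → each gets rank 5.
Ranks ≤ 3: {1, 1, 3, 3} → 4 values.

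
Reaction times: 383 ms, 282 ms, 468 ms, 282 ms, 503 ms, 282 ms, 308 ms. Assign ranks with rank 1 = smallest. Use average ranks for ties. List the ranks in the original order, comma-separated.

5, 2, 6, 2, 7, 2, 4

Sorted (ascending): 282, 282, 282, 308, 383, 468, 503
The 3 values of 282 occupy positions 1–3 → average rank 2.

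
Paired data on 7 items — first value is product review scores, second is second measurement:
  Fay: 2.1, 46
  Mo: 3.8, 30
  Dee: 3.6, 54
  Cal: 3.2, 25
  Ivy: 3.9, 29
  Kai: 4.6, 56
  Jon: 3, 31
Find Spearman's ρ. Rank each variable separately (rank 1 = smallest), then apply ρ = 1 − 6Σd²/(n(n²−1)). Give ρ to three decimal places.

Ranks of variable 1: 1, 5, 4, 3, 6, 7, 2
Ranks of variable 2: 5, 3, 6, 1, 2, 7, 4
d = r₁ − r₂: -4, 2, -2, 2, 4, 0, -2
d²: 16, 4, 4, 4, 16, 0, 4; Σd² = 48
ρ = 1 − 6·48/(7·48) = 1 − 288/336 = 0.143

0.143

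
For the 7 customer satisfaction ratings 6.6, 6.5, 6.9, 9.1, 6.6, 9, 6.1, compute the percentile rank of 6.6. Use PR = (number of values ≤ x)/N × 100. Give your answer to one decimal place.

57.1

N = 7.
Strictly below 6.6: 2. Equal to 6.6: 2.
PR = 4/7 × 100 = 57.1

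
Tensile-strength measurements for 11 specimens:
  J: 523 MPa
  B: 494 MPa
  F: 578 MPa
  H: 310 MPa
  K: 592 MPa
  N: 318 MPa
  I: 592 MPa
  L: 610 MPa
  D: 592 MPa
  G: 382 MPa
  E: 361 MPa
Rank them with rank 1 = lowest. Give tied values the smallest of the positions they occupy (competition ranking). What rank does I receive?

Sorted (ascending): 310, 318, 361, 382, 494, 523, 578, 592, 592, 592, 610
The 3 values of 592 occupy positions 8–10 → each gets rank 8.
I has value 592 MPa → rank 8.

8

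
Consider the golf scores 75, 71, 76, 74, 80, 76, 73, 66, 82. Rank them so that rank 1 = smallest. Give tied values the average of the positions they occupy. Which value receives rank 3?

73

Sorted (ascending): 66, 71, 73, 74, 75, 76, 76, 80, 82
The 2 values of 76 occupy positions 6–7 → average rank (6+7)/2 = 6.5.
Rank 3 → value 73.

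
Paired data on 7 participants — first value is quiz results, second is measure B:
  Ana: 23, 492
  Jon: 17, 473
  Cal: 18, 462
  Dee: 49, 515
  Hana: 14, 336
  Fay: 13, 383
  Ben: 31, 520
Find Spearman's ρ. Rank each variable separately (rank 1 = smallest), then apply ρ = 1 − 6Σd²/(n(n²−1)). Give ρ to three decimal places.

0.893

Ranks of variable 1: 5, 3, 4, 7, 2, 1, 6
Ranks of variable 2: 5, 4, 3, 6, 1, 2, 7
d = r₁ − r₂: 0, -1, 1, 1, 1, -1, -1
d²: 0, 1, 1, 1, 1, 1, 1; Σd² = 6
ρ = 1 − 6·6/(7·48) = 1 − 36/336 = 0.893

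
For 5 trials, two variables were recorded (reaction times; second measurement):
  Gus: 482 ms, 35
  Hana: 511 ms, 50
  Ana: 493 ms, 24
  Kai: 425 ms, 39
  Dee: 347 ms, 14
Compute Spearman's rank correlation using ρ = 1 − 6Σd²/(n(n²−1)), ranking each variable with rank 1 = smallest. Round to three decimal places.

0.600

Ranks of variable 1: 3, 5, 4, 2, 1
Ranks of variable 2: 3, 5, 2, 4, 1
d = r₁ − r₂: 0, 0, 2, -2, 0
d²: 0, 0, 4, 4, 0; Σd² = 8
ρ = 1 − 6·8/(5·24) = 1 − 48/120 = 0.600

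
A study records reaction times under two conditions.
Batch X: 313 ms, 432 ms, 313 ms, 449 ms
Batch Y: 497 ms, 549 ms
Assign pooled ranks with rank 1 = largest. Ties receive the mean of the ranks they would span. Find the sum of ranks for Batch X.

18

Sorted (descending): 549, 497, 449, 432, 313, 313
The 2 values of 313 occupy positions 5–6 → average rank (5+6)/2 = 5.5.
Batch X values → pooled ranks: 313→5.5, 432→4, 313→5.5, 449→3
Rank sum = 5.5 + 4 + 5.5 + 3 = 18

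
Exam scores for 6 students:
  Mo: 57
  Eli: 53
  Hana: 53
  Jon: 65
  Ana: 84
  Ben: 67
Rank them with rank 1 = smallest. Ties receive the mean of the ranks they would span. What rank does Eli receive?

1.5

Sorted (ascending): 53, 53, 57, 65, 67, 84
The 2 values of 53 occupy positions 1–2 → average rank (1+2)/2 = 1.5.
Eli has value 53 → rank 1.5.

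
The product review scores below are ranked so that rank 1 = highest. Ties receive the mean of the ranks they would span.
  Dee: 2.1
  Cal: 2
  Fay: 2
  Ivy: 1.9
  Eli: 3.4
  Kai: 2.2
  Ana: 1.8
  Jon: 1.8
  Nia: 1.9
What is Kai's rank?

2

Sorted (descending): 3.4, 2.2, 2.1, 2, 2, 1.9, 1.9, 1.8, 1.8
The 2 values of 2 occupy positions 4–5 → average rank (4+5)/2 = 4.5.
The 2 values of 1.9 occupy positions 6–7 → average rank (6+7)/2 = 6.5.
The 2 values of 1.8 occupy positions 8–9 → average rank (8+9)/2 = 8.5.
Kai has value 2.2 → rank 2.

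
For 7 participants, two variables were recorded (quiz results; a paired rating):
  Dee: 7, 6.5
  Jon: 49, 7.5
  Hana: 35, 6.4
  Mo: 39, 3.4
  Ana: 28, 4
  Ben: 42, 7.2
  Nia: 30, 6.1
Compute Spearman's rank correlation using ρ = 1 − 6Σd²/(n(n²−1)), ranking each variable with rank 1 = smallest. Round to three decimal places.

0.429

Ranks of variable 1: 1, 7, 4, 5, 2, 6, 3
Ranks of variable 2: 5, 7, 4, 1, 2, 6, 3
d = r₁ − r₂: -4, 0, 0, 4, 0, 0, 0
d²: 16, 0, 0, 16, 0, 0, 0; Σd² = 32
ρ = 1 − 6·32/(7·48) = 1 − 192/336 = 0.429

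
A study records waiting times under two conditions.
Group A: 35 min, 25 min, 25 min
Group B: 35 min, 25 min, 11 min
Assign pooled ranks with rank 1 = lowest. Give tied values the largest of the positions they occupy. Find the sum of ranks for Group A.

Sorted (ascending): 11, 25, 25, 25, 35, 35
The 3 values of 25 occupy positions 2–4 → each gets rank 4.
The 2 values of 35 occupy positions 5–6 → each gets rank 6.
Group A values → pooled ranks: 35→6, 25→4, 25→4
Rank sum = 6 + 4 + 4 = 14

14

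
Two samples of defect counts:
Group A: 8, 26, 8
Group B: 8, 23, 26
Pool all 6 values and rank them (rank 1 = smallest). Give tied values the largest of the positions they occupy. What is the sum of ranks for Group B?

Sorted (ascending): 8, 8, 8, 23, 26, 26
The 3 values of 8 occupy positions 1–3 → each gets rank 3.
The 2 values of 26 occupy positions 5–6 → each gets rank 6.
Group B values → pooled ranks: 8→3, 23→4, 26→6
Rank sum = 3 + 4 + 6 = 13

13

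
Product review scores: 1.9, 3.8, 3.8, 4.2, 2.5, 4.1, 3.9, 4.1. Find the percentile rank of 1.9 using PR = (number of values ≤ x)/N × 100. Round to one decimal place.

N = 8.
Strictly below 1.9: 0. Equal to 1.9: 1.
PR = 1/8 × 100 = 12.5

12.5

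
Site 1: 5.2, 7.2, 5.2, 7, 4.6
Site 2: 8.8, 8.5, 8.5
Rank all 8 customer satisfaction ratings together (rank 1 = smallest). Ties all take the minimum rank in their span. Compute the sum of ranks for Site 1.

Sorted (ascending): 4.6, 5.2, 5.2, 7, 7.2, 8.5, 8.5, 8.8
The 2 values of 5.2 occupy positions 2–3 → each gets rank 2.
The 2 values of 8.5 occupy positions 6–7 → each gets rank 6.
Site 1 values → pooled ranks: 5.2→2, 7.2→5, 5.2→2, 7→4, 4.6→1
Rank sum = 2 + 5 + 2 + 4 + 1 = 14

14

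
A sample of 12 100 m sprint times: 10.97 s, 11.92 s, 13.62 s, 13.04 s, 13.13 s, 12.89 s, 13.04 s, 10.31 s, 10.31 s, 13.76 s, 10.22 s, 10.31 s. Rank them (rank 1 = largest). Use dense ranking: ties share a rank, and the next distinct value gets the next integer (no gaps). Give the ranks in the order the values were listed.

7, 6, 2, 4, 3, 5, 4, 8, 8, 1, 9, 8

Sorted (descending): 13.76, 13.62, 13.13, 13.04, 13.04, 12.89, 11.92, 10.97, 10.31, 10.31, 10.31, 10.22
The 2 values of 13.04 share dense rank 4.
The 3 values of 10.31 share dense rank 8.
Remaining distinct values take the next consecutive integers.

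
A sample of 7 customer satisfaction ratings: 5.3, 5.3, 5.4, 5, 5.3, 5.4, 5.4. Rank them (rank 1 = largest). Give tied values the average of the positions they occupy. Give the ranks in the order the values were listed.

Sorted (descending): 5.4, 5.4, 5.4, 5.3, 5.3, 5.3, 5
The 3 values of 5.4 occupy positions 1–3 → average rank 2.
The 3 values of 5.3 occupy positions 4–6 → average rank 5.

5, 5, 2, 7, 5, 2, 2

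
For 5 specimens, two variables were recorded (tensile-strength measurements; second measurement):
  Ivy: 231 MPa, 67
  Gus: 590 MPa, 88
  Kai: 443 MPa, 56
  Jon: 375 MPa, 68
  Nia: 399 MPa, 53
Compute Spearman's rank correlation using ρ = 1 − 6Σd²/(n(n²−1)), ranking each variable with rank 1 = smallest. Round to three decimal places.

Ranks of variable 1: 1, 5, 4, 2, 3
Ranks of variable 2: 3, 5, 2, 4, 1
d = r₁ − r₂: -2, 0, 2, -2, 2
d²: 4, 0, 4, 4, 4; Σd² = 16
ρ = 1 − 6·16/(5·24) = 1 − 96/120 = 0.200

0.200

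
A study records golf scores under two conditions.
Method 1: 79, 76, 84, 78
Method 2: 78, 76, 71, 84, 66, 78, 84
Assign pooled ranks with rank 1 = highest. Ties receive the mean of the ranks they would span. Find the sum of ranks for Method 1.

20.5

Sorted (descending): 84, 84, 84, 79, 78, 78, 78, 76, 76, 71, 66
The 3 values of 84 occupy positions 1–3 → average rank 2.
The 3 values of 78 occupy positions 5–7 → average rank 6.
The 2 values of 76 occupy positions 8–9 → average rank (8+9)/2 = 8.5.
Method 1 values → pooled ranks: 79→4, 76→8.5, 84→2, 78→6
Rank sum = 4 + 8.5 + 2 + 6 = 20.5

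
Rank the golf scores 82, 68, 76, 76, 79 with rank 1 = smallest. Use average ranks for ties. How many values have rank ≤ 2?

Sorted (ascending): 68, 76, 76, 79, 82
The 2 values of 76 occupy positions 2–3 → average rank (2+3)/2 = 2.5.
Ranks ≤ 2: {1} → 1 value.

1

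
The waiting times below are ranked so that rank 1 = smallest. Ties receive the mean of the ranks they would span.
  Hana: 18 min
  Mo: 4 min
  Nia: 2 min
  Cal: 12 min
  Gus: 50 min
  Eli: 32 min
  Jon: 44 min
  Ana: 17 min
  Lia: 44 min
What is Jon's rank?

Sorted (ascending): 2, 4, 12, 17, 18, 32, 44, 44, 50
The 2 values of 44 occupy positions 7–8 → average rank (7+8)/2 = 7.5.
Jon has value 44 min → rank 7.5.

7.5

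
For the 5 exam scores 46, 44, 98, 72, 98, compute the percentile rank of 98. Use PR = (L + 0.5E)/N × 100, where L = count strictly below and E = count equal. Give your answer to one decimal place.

N = 5.
Strictly below 98: 3. Equal to 98: 2.
PR = (3 + 0.5·2)/5 × 100 = 80.0

80.0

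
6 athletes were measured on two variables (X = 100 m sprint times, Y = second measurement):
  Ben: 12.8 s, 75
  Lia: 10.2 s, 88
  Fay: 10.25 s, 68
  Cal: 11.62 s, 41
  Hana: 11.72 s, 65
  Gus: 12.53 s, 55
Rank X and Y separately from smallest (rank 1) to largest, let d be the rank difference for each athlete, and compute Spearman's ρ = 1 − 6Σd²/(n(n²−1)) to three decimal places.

Ranks of variable 1: 6, 1, 2, 3, 4, 5
Ranks of variable 2: 5, 6, 4, 1, 3, 2
d = r₁ − r₂: 1, -5, -2, 2, 1, 3
d²: 1, 25, 4, 4, 1, 9; Σd² = 44
ρ = 1 − 6·44/(6·35) = 1 − 264/210 = -0.257

-0.257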